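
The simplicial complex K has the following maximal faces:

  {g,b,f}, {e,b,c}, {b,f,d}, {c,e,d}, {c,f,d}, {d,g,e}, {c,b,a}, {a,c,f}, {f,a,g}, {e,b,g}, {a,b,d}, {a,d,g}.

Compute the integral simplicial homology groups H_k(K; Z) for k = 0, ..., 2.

H_0 ≅ Z,  H_1 ≅ Z/2,  H_2 = 0.

We work with the vertex ordering a < b < c < d < e < f < g. The simplices of K, each written with vertices in increasing order, are:

  0-simplices (7): a, b, c, d, e, f, g
  1-simplices (18): ab, ac, ad, af, ag, bc, bd, be, bf, bg, cd, ce, cf, de, df, dg, eg, fg
  2-simplices (12): abc, abd, acf, adg, afg, bce, bdf, beg, bfg, cde, cdf, deg

Hence C_0 ≅ Z^7, C_1 ≅ Z^18, C_2 ≅ Z^12.

The boundary map ∂_1: C_1 → C_0 sends each edge [p,q] (with p < q) to q − p. For instance
  ∂df = f − d.
This gives a 7×18 integer matrix of rank 6; reducing to Smith normal form yields diagonal entries (1,1,1,1,1,1).

Boundary ∂_2: C_2 → C_1 maps a triangle to the signed sum of its edges. For instance
  ∂beg = eg − bg + be,
  ∂bdf = df − bf + bd.
The resulting 18×12 matrix has rank 12, and its Smith normal form has invariant factors (1,1,1,1,1,1,1,1,1,1,1,2).

Computing H_k = (kernel of ∂_k) / (image of ∂_{k+1}):

  H_0: rank C_0 − rank ∂_1 = 7 − 6 = 1, and the invariant factors of ∂_1 are all 1, so H_0 = Z.
  H_1: rank ker ∂_1 − rank ∂_2 = (18 − 6) − 12 = 0, and ∂_2 has invariant factor 2 > 1, so H_1 = Z/2.
  H_2: rank ker ∂_2 − rank ∂_3 = (12 − 12) − 0 = 0, and there is no ∂_3, so H_2 = 0.

(K is a triangulation of the real projective plane RP^2.)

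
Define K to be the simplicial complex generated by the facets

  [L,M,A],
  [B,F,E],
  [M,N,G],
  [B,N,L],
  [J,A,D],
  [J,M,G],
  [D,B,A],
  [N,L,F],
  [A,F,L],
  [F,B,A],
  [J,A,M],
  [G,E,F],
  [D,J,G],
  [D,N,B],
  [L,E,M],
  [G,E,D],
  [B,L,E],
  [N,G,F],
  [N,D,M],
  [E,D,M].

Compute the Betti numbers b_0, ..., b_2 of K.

b_0 = 1, b_1 = 1, b_2 = 0.

Order the vertices as A < B < D < E < F < G < J < L < M < N. Listing each simplex with vertices in this order, K has dimension 2 with simplices:

  0-simplices (10): A, B, D, E, F, G, J, L, M, N
  1-simplices (30): AB, AD, AF, AJ, AL, AM, BD, BE, BF, BL, BN, DE, DG, DJ, DM, DN, EF, EG, EL, EM, FG, FL, FN, GJ, GM, GN, JM, LM, LN, MN
  2-simplices (20): ABD, ABF, ADJ, AFL, AJM, ALM, BDN, BEF, BEL, BLN, DEG, DEM, DGJ, DMN, EFG, ELM, FGN, FLN, GJM, GMN

giving chain groups C_0 ≅ Z^10, C_1 ≅ Z^30, C_2 ≅ Z^20.

∂_1: C_1 → C_0 sends each edge [p,q] (with p < q) to q − p. For instance
  ∂FL = L − F.
This gives a 10×30 integer matrix of rank 9; reducing to Smith normal form yields diagonal entries (1,1,1,1,1,1,1,1,1).

The boundary map ∂_2: C_2 → C_1 sends each 2-simplex [p,q,r] to [q,r] − [p,r] + [p,q]. For instance
  ∂DGJ = GJ − DJ + DG,
  ∂ADJ = DJ − AJ + AD.
This gives a 30×20 integer matrix of rank 20; reducing to Smith normal form yields diagonal entries (1,1,1,1,1,1,1,1,1,1,1,1,1,1,1,1,1,1,1,2).

From H_k ≅ ker(∂_k) / im(∂_{k+1}) we obtain:

  H_0: rank C_0 − rank ∂_1 = 10 − 9 = 1, and the invariant factors of ∂_1 are all 1, so H_0 = Z.
  H_1: rank ker ∂_1 − rank ∂_2 = (30 − 9) − 20 = 1, and ∂_2 has invariant factor 2 > 1, so H_1 = Z × Z/2.
  H_2: rank ker ∂_2 − rank ∂_3 = (20 − 20) − 0 = 0, and there is no ∂_3, so H_2 = 0.

As a check, the Euler characteristic is 10 − 30 + 20 = 0, which agrees with 1 − 1 + 0 = 0.
(K is a triangulation of the Klein bottle.)

Hence the Betti numbers are b_0 = 1, b_1 = 1, b_2 = 0.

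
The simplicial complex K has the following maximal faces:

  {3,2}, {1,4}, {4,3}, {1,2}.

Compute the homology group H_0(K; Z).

H_0 ≅ Z.

Fix the vertex order 1 < 2 < 3 < 4 and write every simplex with vertices in increasing order. Then dim K = 1 and the simplices of K are:

  0-simplices (4): [1], [2], [3], [4]
  1-simplices (4): [1,2], [1,4], [2,3], [3,4]

giving chain groups C_0 ≅ Z^4, C_1 ≅ Z^4.

The boundary map ∂_1: C_1 → C_0 sends each edge [p,q] (with p < q) to q − p.
As a 4×4 matrix over Z this has rank 3, with invariant factors (1,1,1).

From H_k ≅ ker(∂_k) / im(∂_{k+1}) we obtain:

  H_0: rank C_0 − rank ∂_1 = 4 − 3 = 1, and the invariant factors of ∂_1 are all 1, so H_0 ≅ Z.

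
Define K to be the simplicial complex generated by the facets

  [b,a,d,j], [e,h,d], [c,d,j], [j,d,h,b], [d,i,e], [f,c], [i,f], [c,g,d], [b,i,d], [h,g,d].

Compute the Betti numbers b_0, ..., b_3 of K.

b_0 = 1, b_1 = 1, b_2 = 0, b_3 = 0.

Fix the vertex order a < b < c < d < e < f < g < h < i < j and write every simplex with vertices in increasing order. Then dim K = 3 and the simplices of K are:

  0-simplices (10): a, b, c, d, e, f, g, h, i, j
  1-simplices (21): ab, ad, aj, bd, bh, bi, bj, cd, cf, cg, cj, de, dg, dh, di, dj, eh, ei, fi, gh, hj
  2-simplices (13): abd, abj, adj, bdh, bdi, bdj, bhj, cdg, cdj, deh, dei, dgh, dhj
  3-simplices (2): abdj, bdhj

so the chain groups are C_0 ≅ Z^10, C_1 ≅ Z^21, C_2 ≅ Z^13, C_3 ≅ Z^2.

∂_1: C_1 → C_0 is given by ∂[p,q] = [q] − [p].
The 10×21 boundary matrix has rank 9 and Smith normal form diag(1,1,1,1,1,1,1,1,1).

∂_2: C_2 → C_1 sends each 2-simplex [p,q,r] to [q,r] − [p,r] + [p,q]. For instance
  ∂bhj = hj − bj + bh,
  ∂dhj = hj − dj + dh.
The 21×13 boundary matrix has rank 11 and Smith normal form diag(1,1,1,1,1,1,1,1,1,1,1).

The boundary map ∂_3: C_3 → C_2 sends each 3-simplex σ to the alternating sum Σ_i (−1)^i (σ with its i-th vertex removed). For instance
  ∂abdj = bdj − adj + abj − abd,
  ∂bdhj = dhj − bhj + bdj − bdh.
As a 13×2 matrix over Z this has rank 2, with invariant factors (1,1).

Reading off H_k = ker ∂_k / im ∂_{k+1}:

  H_0: rank C_0 − rank ∂_1 = 10 − 9 = 1, and the invariant factors of ∂_1 are all 1, so H_0 = Z.
  H_1: rank ker ∂_1 − rank ∂_2 = (21 − 9) − 11 = 1, and the invariant factors of ∂_2 are all 1, so H_1 = Z.
  H_2: rank ker ∂_2 − rank ∂_3 = (13 − 11) − 2 = 0, and the invariant factors of ∂_3 are all 1, so H_2 = 0.
  H_3: rank ker ∂_3 − rank ∂_4 = (2 − 2) − 0 = 0, and there is no ∂_4, so H_3 = 0.

As a check, the Euler characteristic is 10 − 21 + 13 − 2 = 0, which agrees with 1 − 1 + 0 − 0 = 0.

Hence the Betti numbers are b_0 = 1, b_1 = 1, b_2 = 0, b_3 = 0.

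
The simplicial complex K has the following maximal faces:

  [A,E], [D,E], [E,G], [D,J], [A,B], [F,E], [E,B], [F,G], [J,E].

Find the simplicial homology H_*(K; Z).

Take the total order A < B < D < E < F < G < J on the vertex set. Then K (dimension 1) consists of the simplices:

  0-simplices (7): A, B, D, E, F, G, J
  1-simplices (9): AB, AE, BE, DE, DJ, EF, EG, EJ, FG

Hence C_0 ≅ Z^7, C_1 ≅ Z^9.

∂_1: C_1 → C_0 is given by ∂[p,q] = [q] − [p].
The 7×9 boundary matrix has rank 6 and Smith normal form diag(1,1,1,1,1,1).

Computing H_k = (kernel of ∂_k) / (image of ∂_{k+1}):

  H_0: rank C_0 − rank ∂_1 = 7 − 6 = 1, and the invariant factors of ∂_1 are all 1, so H_0 ≅ Z.
  H_1: rank ker ∂_1 − rank ∂_2 = (9 − 6) − 0 = 3, and there is no ∂_2, so H_1 ≅ Z^3.

As a check, the Euler characteristic is 7 − 9 = -2, which agrees with 1 − 3 = -2.

H_0 ≅ Z,  H_1 ≅ Z^3.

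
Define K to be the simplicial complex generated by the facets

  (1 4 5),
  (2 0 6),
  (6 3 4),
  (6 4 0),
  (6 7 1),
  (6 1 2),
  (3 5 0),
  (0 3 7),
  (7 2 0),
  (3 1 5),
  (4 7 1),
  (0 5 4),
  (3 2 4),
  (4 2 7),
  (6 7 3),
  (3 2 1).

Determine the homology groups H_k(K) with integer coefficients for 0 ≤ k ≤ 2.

Take the total order 0 < 1 < 2 < 3 < 4 < 5 < 6 < 7 on the vertex set. Then K (dimension 2) consists of the simplices:

  0-simplices (8): [0], [1], [2], [3], [4], [5], [6], [7]
  1-simplices (24): (24 of them)
  2-simplices (16): [0,2,6], [0,2,7], [0,3,5], [0,3,7], [0,4,5], [0,4,6], [1,2,3], [1,2,6], [1,3,5], [1,4,5], [1,4,7], [1,6,7], [2,3,4], [2,4,7], [3,4,6], [3,6,7]

Hence C_0 ≅ Z^8, C_1 ≅ Z^24, C_2 ≅ Z^16.

The boundary map ∂_1: C_1 → C_0 sends each edge [p,q] (with p < q) to q − p.
The resulting 8×24 matrix has rank 7, and its Smith normal form has invariant factors (1,1,1,1,1,1,1).

∂_2: C_2 → C_1 maps a triangle to the signed sum of its edges. For instance
  ∂[0,4,5] = [4,5] − [0,5] + [0,4],
  ∂[0,3,7] = [3,7] − [0,7] + [0,3].
The 24×16 boundary matrix has rank 15 and Smith normal form diag(1,1,1,1,1,1,1,1,1,1,1,1,1,1,1).

Now H_k = ker ∂_k / im ∂_{k+1}, so:

  H_0: rank C_0 − rank ∂_1 = 8 − 7 = 1, and the invariant factors of ∂_1 are all 1, so H_0 = Z.
  H_1: rank ker ∂_1 − rank ∂_2 = (24 − 7) − 15 = 2, and the invariant factors of ∂_2 are all 1, so H_1 = Z^2.
  H_2: rank ker ∂_2 − rank ∂_3 = (16 − 15) − 0 = 1, and there is no ∂_3, so H_2 = Z.

(K is a triangulation of the torus T^2.)

H_0 = Z,  H_1 = Z^2,  H_2 = Z.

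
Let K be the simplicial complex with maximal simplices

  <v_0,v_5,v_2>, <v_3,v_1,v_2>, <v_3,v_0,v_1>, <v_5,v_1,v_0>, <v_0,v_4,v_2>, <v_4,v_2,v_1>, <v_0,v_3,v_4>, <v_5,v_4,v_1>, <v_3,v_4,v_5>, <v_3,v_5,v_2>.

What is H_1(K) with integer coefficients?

H_1 = Z_2.

Fix the vertex order v_0 < v_1 < v_2 < v_3 < v_4 < v_5 and write every simplex with vertices in increasing order. Then dim K = 2 and the simplices of K are:

  0-simplices (6): [v_0], [v_1], [v_2], [v_3], [v_4], [v_5]
  1-simplices (15): (15 of them)
  2-simplices (10): [v_0,v_1,v_3], [v_0,v_1,v_5], [v_0,v_2,v_4], [v_0,v_2,v_5], [v_0,v_3,v_4], [v_1,v_2,v_3], [v_1,v_2,v_4], [v_1,v_4,v_5], [v_2,v_3,v_5], [v_3,v_4,v_5]

giving chain groups C_0 ≅ Z^6, C_1 ≅ Z^15, C_2 ≅ Z^10.

The boundary map ∂_1: C_1 → C_0 is given by ∂[p,q] = [q] − [p].
As a 6×15 matrix over Z this has rank 5, with invariant factors (1,1,1,1,1).

Boundary ∂_2: C_2 → C_1 acts by ∂[p,q,r] = [q,r] − [p,r] + [p,q]. For instance
  ∂[v_1,v_4,v_5] = [v_4,v_5] − [v_1,v_5] + [v_1,v_4],
  ∂[v_0,v_2,v_4] = [v_2,v_4] − [v_0,v_4] + [v_0,v_2].
As a 15×10 matrix over Z this has rank 10, with invariant factors (1,1,1,1,1,1,1,1,1,2).

Now H_k = ker ∂_k / im ∂_{k+1}, so:

  H_1: rank ker ∂_1 − rank ∂_2 = (15 − 5) − 10 = 0, and ∂_2 has invariant factor 2 > 1, so H_1 = Z_2.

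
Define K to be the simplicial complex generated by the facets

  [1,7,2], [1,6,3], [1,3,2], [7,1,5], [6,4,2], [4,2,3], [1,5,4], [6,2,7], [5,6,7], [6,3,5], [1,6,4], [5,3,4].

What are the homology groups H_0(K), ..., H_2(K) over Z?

Fix the vertex order 1 < 2 < 3 < 4 < 5 < 6 < 7 and write every simplex with vertices in increasing order. Then dim K = 2 and the simplices of K are:

  0-simplices (7): [1], [2], [3], [4], [5], [6], [7]
  1-simplices (18): [1,2], [1,3], [1,4], [1,5], [1,6], [1,7], [2,3], [2,4], [2,6], [2,7], [3,4], [3,5], [3,6], [4,5], [4,6], [5,6], [5,7], [6,7]
  2-simplices (12): [1,2,3], [1,2,7], [1,3,6], [1,4,5], [1,4,6], [1,5,7], [2,3,4], [2,4,6], [2,6,7], [3,4,5], [3,5,6], [5,6,7]

Hence C_0 ≅ Z^7, C_1 ≅ Z^18, C_2 ≅ Z^12.

Boundary ∂_1: C_1 → C_0 sends each edge [p,q] (with p < q) to q − p.
The resulting 7×18 matrix has rank 6, and its Smith normal form has invariant factors (1,1,1,1,1,1).

∂_2: C_2 → C_1 maps a triangle to the signed sum of its edges. For instance
  ∂[1,4,6] = [4,6] − [1,6] + [1,4],
  ∂[1,3,6] = [3,6] − [1,6] + [1,3].
This gives a 18×12 integer matrix of rank 12; reducing to Smith normal form yields diagonal entries (1,1,1,1,1,1,1,1,1,1,1,2).

Now H_k = ker ∂_k / im ∂_{k+1}, so:

  H_0: rank C_0 − rank ∂_1 = 7 − 6 = 1, and the invariant factors of ∂_1 are all 1, so H_0 ≅ Z.
  H_1: rank ker ∂_1 − rank ∂_2 = (18 − 6) − 12 = 0, and ∂_2 has invariant factor 2 > 1, so H_1 ≅ Z/2Z.
  H_2: rank ker ∂_2 − rank ∂_3 = (12 − 12) − 0 = 0, and there is no ∂_3, so H_2 ≅ 0.

(K is a triangulation of the real projective plane RP^2.)

H_0 = Z,  H_1 = Z/2Z,  H_2 = 0.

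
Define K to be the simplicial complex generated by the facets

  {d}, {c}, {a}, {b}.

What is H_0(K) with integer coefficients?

K has 4 vertices.
rank ∂_0 = 0, rank ∂_1 = 0 ⇒ b_0 = 4 − 0 − 0 = 4. So H_0 = Z^4.

H_0 ≅ Z^4.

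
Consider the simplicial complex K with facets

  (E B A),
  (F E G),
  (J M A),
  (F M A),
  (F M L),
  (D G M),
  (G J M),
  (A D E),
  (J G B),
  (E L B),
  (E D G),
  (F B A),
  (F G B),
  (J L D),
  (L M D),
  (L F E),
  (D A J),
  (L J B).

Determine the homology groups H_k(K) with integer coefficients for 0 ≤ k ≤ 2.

H_0 ≅ Z,  H_1 ≅ Z ⊕ Z_2,  H_2 = 0.

Order the vertices as A < B < D < E < F < G < J < L < M. Listing each simplex with vertices in this order, K has dimension 2 with simplices:

  0-simplices (9): A, B, D, E, F, G, J, L, M
  1-simplices (27): AB, AD, AE, AF, AJ, AM, BE, BF, BG, BJ, BL, DE, DG, DJ, DL, DM, EF, EG, EL, FG, FL, FM, GJ, GM, JL, JM, LM
  2-simplices (18): ABE, ABF, ADE, ADJ, AFM, AJM, BEL, BFG, BGJ, BJL, DEG, DGM, DJL, DLM, EFG, EFL, FLM, GJM

Hence C_0 ≅ Z^9, C_1 ≅ Z^27, C_2 ≅ Z^18.

The boundary map ∂_1: C_1 → C_0 is given by ∂[p,q] = [q] − [p].
The 9×27 boundary matrix has rank 8 and Smith normal form diag(1,1,1,1,1,1,1,1).

Boundary ∂_2: C_2 → C_1 sends each 2-simplex [p,q,r] to [q,r] − [p,r] + [p,q]. For instance
  ∂BFG = FG − BG + BF,
  ∂BEL = EL − BL + BE.
The resulting 27×18 matrix has rank 18, and its Smith normal form has invariant factors (1,1,1,1,1,1,1,1,1,1,1,1,1,1,1,1,1,2).

Computing H_k = (kernel of ∂_k) / (image of ∂_{k+1}):

  H_0: rank C_0 − rank ∂_1 = 9 − 8 = 1, and the invariant factors of ∂_1 are all 1, so H_0 = Z.
  H_1: rank ker ∂_1 − rank ∂_2 = (27 − 8) − 18 = 1, and ∂_2 has invariant factor 2 > 1, so H_1 = Z ⊕ Z_2.
  H_2: rank ker ∂_2 − rank ∂_3 = (18 − 18) − 0 = 0, and there is no ∂_3, so H_2 = 0.

As a check, the Euler characteristic is 9 − 27 + 18 = 0, which agrees with 1 − 1 + 0 = 0.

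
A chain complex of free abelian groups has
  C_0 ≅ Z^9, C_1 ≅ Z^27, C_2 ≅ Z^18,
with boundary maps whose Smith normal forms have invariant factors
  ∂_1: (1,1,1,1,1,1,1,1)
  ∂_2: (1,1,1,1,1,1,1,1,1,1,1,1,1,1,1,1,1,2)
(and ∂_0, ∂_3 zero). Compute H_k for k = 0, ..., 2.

H_0 = Z,  H_1 = Z ⊕ Z/2Z,  H_2 = 0.

H_0: b_0 = 9 − 0 − 8 = 1; torsion from ∂_1 factors > 1: none. So H_0 = Z.
H_1: b_1 = 27 − 8 − 18 = 1; torsion from ∂_2 factors > 1: [2]. So H_1 = Z ⊕ Z/2Z.
H_2: b_2 = 18 − 18 − 0 = 0; torsion from ∂_3 factors > 1: none. So H_2 = 0.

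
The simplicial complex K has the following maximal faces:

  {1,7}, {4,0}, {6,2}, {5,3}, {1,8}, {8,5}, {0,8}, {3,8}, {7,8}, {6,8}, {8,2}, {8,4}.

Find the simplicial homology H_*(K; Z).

H_0 = Z,  H_1 = Z^4.

Order the vertices as 0 < 1 < 2 < 3 < 4 < 5 < 6 < 7 < 8. Listing each simplex with vertices in this order, K has dimension 1 with simplices:

  0-simplices (9): [0], [1], [2], [3], [4], [5], [6], [7], [8]
  1-simplices (12): [0,4], [0,8], [1,7], [1,8], [2,6], [2,8], [3,5], [3,8], [4,8], [5,8], [6,8], [7,8]

Hence C_0 ≅ Z^9, C_1 ≅ Z^12.

The boundary map ∂_1: C_1 → C_0 is given by ∂[p,q] = [q] − [p].
As a 9×12 matrix over Z this has rank 8, with invariant factors (1,1,1,1,1,1,1,1).

From H_k ≅ ker(∂_k) / im(∂_{k+1}) we obtain:

  H_0: rank C_0 − rank ∂_1 = 9 − 8 = 1, and the invariant factors of ∂_1 are all 1, so H_0 ≅ Z.
  H_1: rank ker ∂_1 − rank ∂_2 = (12 − 8) − 0 = 4, and there is no ∂_2, so H_1 ≅ Z^4.

As a check, the Euler characteristic is 9 − 12 = -3, which agrees with 1 − 4 = -3.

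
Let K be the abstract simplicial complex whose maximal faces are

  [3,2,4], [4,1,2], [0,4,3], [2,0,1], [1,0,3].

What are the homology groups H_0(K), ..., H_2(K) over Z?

H_0 ≅ Z,  H_1 ≅ Z,  H_2 = 0.

Fix the vertex order 0 < 1 < 2 < 3 < 4 and write every simplex with vertices in increasing order. Then dim K = 2 and the simplices of K are:

  0-simplices (5): [0], [1], [2], [3], [4]
  1-simplices (10): [0,1], [0,2], [0,3], [0,4], [1,2], [1,3], [1,4], [2,3], [2,4], [3,4]
  2-simplices (5): [0,1,2], [0,1,3], [0,3,4], [1,2,4], [2,3,4]

Hence C_0 ≅ Z^5, C_1 ≅ Z^10, C_2 ≅ Z^5.

∂_1: C_1 → C_0 is given by ∂[p,q] = [q] − [p].
The resulting 5×10 matrix has rank 4, and its Smith normal form has invariant factors (1,1,1,1).

Boundary ∂_2: C_2 → C_1 sends each 2-simplex [p,q,r] to [q,r] − [p,r] + [p,q]. For instance
  ∂[0,1,2] = [1,2] − [0,2] + [0,1],
  ∂[1,2,4] = [2,4] − [1,4] + [1,2].
The resulting 10×5 matrix has rank 5, and its Smith normal form has invariant factors (1,1,1,1,1).

Now H_k = ker ∂_k / im ∂_{k+1}, so:

  H_0: rank C_0 − rank ∂_1 = 5 − 4 = 1, and the invariant factors of ∂_1 are all 1, so H_0 ≅ Z.
  H_1: rank ker ∂_1 − rank ∂_2 = (10 − 4) − 5 = 1, and the invariant factors of ∂_2 are all 1, so H_1 ≅ Z.
  H_2: rank ker ∂_2 − rank ∂_3 = (5 − 5) − 0 = 0, and there is no ∂_3, so H_2 ≅ 0.

(K is a triangulation of the Möbius band.)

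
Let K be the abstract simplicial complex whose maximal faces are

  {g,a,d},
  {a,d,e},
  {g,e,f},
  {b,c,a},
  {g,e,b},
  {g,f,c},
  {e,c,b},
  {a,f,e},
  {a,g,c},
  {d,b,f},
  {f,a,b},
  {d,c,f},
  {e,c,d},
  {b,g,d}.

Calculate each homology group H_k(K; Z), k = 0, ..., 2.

H_0 ≅ Z,  H_1 ≅ Z^2,  H_2 ≅ Z.

We work with the vertex ordering a < b < c < d < e < f < g. The simplices of K, each written with vertices in increasing order, are:

  0-simplices (7): a, b, c, d, e, f, g
  1-simplices (21): ab, ac, ad, ae, af, ag, bc, bd, be, bf, bg, cd, ce, cf, cg, de, df, dg, ef, eg, fg
  2-simplices (14): abc, abf, acg, ade, adg, aef, bce, bdf, bdg, beg, cde, cdf, cfg, efg

giving chain groups C_0 ≅ Z^7, C_1 ≅ Z^21, C_2 ≅ Z^14.

The boundary map ∂_1: C_1 → C_0 maps an edge to its endpoints' difference, ∂[p,q] = q − p. For instance
  ∂eg = g − e.
As a 7×21 matrix over Z this has rank 6, with invariant factors (1,1,1,1,1,1).

The boundary map ∂_2: C_2 → C_1 acts by ∂[p,q,r] = [q,r] − [p,r] + [p,q]. For instance
  ∂cde = de − ce + cd,
  ∂efg = fg − eg + ef.
The 21×14 boundary matrix has rank 13 and Smith normal form diag(1,1,1,1,1,1,1,1,1,1,1,1,1).

Computing H_k = (kernel of ∂_k) / (image of ∂_{k+1}):

  H_0: rank C_0 − rank ∂_1 = 7 − 6 = 1, and the invariant factors of ∂_1 are all 1, so H_0 = Z.
  H_1: rank ker ∂_1 − rank ∂_2 = (21 − 6) − 13 = 2, and the invariant factors of ∂_2 are all 1, so H_1 = Z^2.
  H_2: rank ker ∂_2 − rank ∂_3 = (14 − 13) − 0 = 1, and there is no ∂_3, so H_2 = Z.

As a check, the Euler characteristic is 7 − 21 + 14 = 0, which agrees with 1 − 2 + 1 = 0.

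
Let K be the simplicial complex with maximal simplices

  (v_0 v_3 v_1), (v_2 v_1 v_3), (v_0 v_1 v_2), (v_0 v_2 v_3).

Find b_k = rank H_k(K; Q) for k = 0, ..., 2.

b_0 = 1, b_1 = 0, b_2 = 1.

K has 4 vertices, 6 edges, 4 triangles.
rank ∂_0 = 0, rank ∂_1 = 3 ⇒ b_0 = 4 − 0 − 3 = 1; all invariant factors of ∂_1 are 1 so no torsion. So H_0 = Z.
rank ∂_1 = 3, rank ∂_2 = 3 ⇒ b_1 = 6 − 3 − 3 = 0; all invariant factors of ∂_2 are 1 so no torsion. So H_1 = 0.
rank ∂_2 = 3, rank ∂_3 = 0 ⇒ b_2 = 4 − 3 − 0 = 1. So H_2 = Z.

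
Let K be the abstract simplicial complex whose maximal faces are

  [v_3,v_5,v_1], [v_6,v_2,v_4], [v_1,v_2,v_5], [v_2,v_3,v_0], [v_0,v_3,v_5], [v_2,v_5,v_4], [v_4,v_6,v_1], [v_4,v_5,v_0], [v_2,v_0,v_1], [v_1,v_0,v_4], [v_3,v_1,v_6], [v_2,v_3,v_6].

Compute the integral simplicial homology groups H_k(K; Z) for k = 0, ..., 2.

H_0 ≅ Z,  H_1 ≅ Z/2Z,  H_2 = 0.

Take the total order v_0 < v_1 < v_2 < v_3 < v_4 < v_5 < v_6 on the vertex set. Then K (dimension 2) consists of the simplices:

  0-simplices (7): [v_0], [v_1], [v_2], [v_3], [v_4], [v_5], [v_6]
  1-simplices (18): (18 of them)
  2-simplices (12): (12 of them)

so the chain groups are C_0 ≅ Z^7, C_1 ≅ Z^18, C_2 ≅ Z^12.

∂_1: C_1 → C_0 sends each edge [p,q] (with p < q) to q − p. For instance
  ∂[v_2,v_5] = [v_5] − [v_2].
This gives a 7×18 integer matrix of rank 6; reducing to Smith normal form yields diagonal entries (1,1,1,1,1,1).

∂_2: C_2 → C_1 maps a triangle to the signed sum of its edges. For instance
  ∂[v_0,v_4,v_5] = [v_4,v_5] − [v_0,v_5] + [v_0,v_4],
  ∂[v_2,v_3,v_6] = [v_3,v_6] − [v_2,v_6] + [v_2,v_3].
This gives a 18×12 integer matrix of rank 12; reducing to Smith normal form yields diagonal entries (1,1,1,1,1,1,1,1,1,1,1,2).

Computing H_k = (kernel of ∂_k) / (image of ∂_{k+1}):

  H_0: rank C_0 − rank ∂_1 = 7 − 6 = 1, and the invariant factors of ∂_1 are all 1, so H_0 ≅ Z.
  H_1: rank ker ∂_1 − rank ∂_2 = (18 − 6) − 12 = 0, and ∂_2 has invariant factor 2 > 1, so H_1 ≅ Z/2Z.
  H_2: rank ker ∂_2 − rank ∂_3 = (12 − 12) − 0 = 0, and there is no ∂_3, so H_2 ≅ 0.

As a check, the Euler characteristic is 7 − 18 + 12 = 1, which agrees with 1 − 0 + 0 = 1.
(K is a triangulation of the real projective plane RP^2.)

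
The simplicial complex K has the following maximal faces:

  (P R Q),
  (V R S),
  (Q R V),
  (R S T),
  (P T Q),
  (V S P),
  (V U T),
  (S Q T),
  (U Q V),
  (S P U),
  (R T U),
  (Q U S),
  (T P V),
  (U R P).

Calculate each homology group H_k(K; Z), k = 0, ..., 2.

K has 7 vertices, 21 edges, 14 triangles.
rank ∂_0 = 0, rank ∂_1 = 6 ⇒ b_0 = 7 − 0 − 6 = 1; all invariant factors of ∂_1 are 1 so no torsion. So H_0 ≅ Z.
rank ∂_1 = 6, rank ∂_2 = 13 ⇒ b_1 = 21 − 6 − 13 = 2; all invariant factors of ∂_2 are 1 so no torsion. So H_1 ≅ Z^2.
rank ∂_2 = 13, rank ∂_3 = 0 ⇒ b_2 = 14 − 13 − 0 = 1. So H_2 ≅ Z.

H_0 = Z,  H_1 = Z^2,  H_2 = Z.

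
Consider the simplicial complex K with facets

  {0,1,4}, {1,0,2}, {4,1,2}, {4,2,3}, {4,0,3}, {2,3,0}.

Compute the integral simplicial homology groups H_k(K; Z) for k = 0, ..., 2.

H_0 ≅ Z,  H_1 = 0,  H_2 ≅ Z.

Order the vertices as 0 < 1 < 2 < 3 < 4. Listing each simplex with vertices in this order, K has dimension 2 with simplices:

  0-simplices (5): [0], [1], [2], [3], [4]
  1-simplices (9): [0,1], [0,2], [0,3], [0,4], [1,2], [1,4], [2,3], [2,4], [3,4]
  2-simplices (6): [0,1,2], [0,1,4], [0,2,3], [0,3,4], [1,2,4], [2,3,4]

Hence C_0 ≅ Z^5, C_1 ≅ Z^9, C_2 ≅ Z^6.

∂_1: C_1 → C_0 is given by ∂[p,q] = [q] − [p]. For instance
  ∂[0,4] = [4] − [0].
As a 5×9 matrix over Z this has rank 4, with invariant factors (1,1,1,1).

The boundary map ∂_2: C_2 → C_1 acts by ∂[p,q,r] = [q,r] − [p,r] + [p,q]. For instance
  ∂[0,3,4] = [3,4] − [0,4] + [0,3],
  ∂[2,3,4] = [3,4] − [2,4] + [2,3].
As a 9×6 matrix over Z this has rank 5, with invariant factors (1,1,1,1,1).

Computing H_k = (kernel of ∂_k) / (image of ∂_{k+1}):

  H_0: rank C_0 − rank ∂_1 = 5 − 4 = 1, and the invariant factors of ∂_1 are all 1, so H_0 = Z.
  H_1: rank ker ∂_1 − rank ∂_2 = (9 − 4) − 5 = 0, and the invariant factors of ∂_2 are all 1, so H_1 = 0.
  H_2: rank ker ∂_2 − rank ∂_3 = (6 − 5) − 0 = 1, and there is no ∂_3, so H_2 = Z.

As a check, the Euler characteristic is 5 − 9 + 6 = 2, which agrees with 1 − 0 + 1 = 2.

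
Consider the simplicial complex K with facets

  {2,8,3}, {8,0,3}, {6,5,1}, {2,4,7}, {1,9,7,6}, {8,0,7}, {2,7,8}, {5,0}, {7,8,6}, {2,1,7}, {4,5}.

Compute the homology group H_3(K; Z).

H_3 ≅ 0.

Fix the vertex order 0 < 1 < 2 < 3 < 4 < 5 < 6 < 7 < 8 < 9 and write every simplex with vertices in increasing order. Then dim K = 3 and the simplices of K are:

  0-simplices (10): [0], [1], [2], [3], [4], [5], [6], [7], [8], [9]
  1-simplices (22): [0,3], [0,5], [0,7], [0,8], [1,2], [1,5], [1,6], [1,7], [1,9], [2,3], [2,4], [2,7], [2,8], [3,8], [4,5], [4,7], [5,6], [6,7], [6,8], [6,9], [7,8], [7,9]
  2-simplices (12): [0,3,8], [0,7,8], [1,2,7], [1,5,6], [1,6,7], [1,6,9], [1,7,9], [2,3,8], [2,4,7], [2,7,8], [6,7,8], [6,7,9]
  3-simplices (1): [1,6,7,9]

giving chain groups C_0 ≅ Z^10, C_1 ≅ Z^22, C_2 ≅ Z^12, C_3 ≅ Z^1.

Boundary ∂_1: C_1 → C_0 sends each edge [p,q] (with p < q) to q − p. For instance
  ∂[2,4] = [4] − [2].
The 10×22 boundary matrix has rank 9 and Smith normal form diag(1,1,1,1,1,1,1,1,1).

∂_2: C_2 → C_1 maps a triangle to the signed sum of its edges. For instance
  ∂[1,5,6] = [5,6] − [1,6] + [1,5],
  ∂[6,7,8] = [7,8] − [6,8] + [6,7].
The resulting 22×12 matrix has rank 11, and its Smith normal form has invariant factors (1,1,1,1,1,1,1,1,1,1,1).

∂_3: C_3 → C_2 sends each 3-simplex σ to the alternating sum Σ_i (−1)^i (σ with its i-th vertex removed). For instance
  ∂[1,6,7,9] = [6,7,9] − [1,7,9] + [1,6,9] − [1,6,7].
The 12×1 boundary matrix has rank 1 and Smith normal form diag(1).

From H_k ≅ ker(∂_k) / im(∂_{k+1}) we obtain:

  H_3: rank ker ∂_3 − rank ∂_4 = (1 − 1) − 0 = 0, and there is no ∂_4, so H_3 ≅ 0.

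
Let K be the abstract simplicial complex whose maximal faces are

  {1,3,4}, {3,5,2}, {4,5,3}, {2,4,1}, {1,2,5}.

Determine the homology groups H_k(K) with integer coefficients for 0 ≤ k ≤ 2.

H_0 = Z,  H_1 = Z,  H_2 = 0.

We work with the vertex ordering 1 < 2 < 3 < 4 < 5. The simplices of K, each written with vertices in increasing order, are:

  0-simplices (5): [1], [2], [3], [4], [5]
  1-simplices (10): [1,2], [1,3], [1,4], [1,5], [2,3], [2,4], [2,5], [3,4], [3,5], [4,5]
  2-simplices (5): [1,2,4], [1,2,5], [1,3,4], [2,3,5], [3,4,5]

Hence C_0 ≅ Z^5, C_1 ≅ Z^10, C_2 ≅ Z^5.

The boundary map ∂_1: C_1 → C_0 sends each edge [p,q] (with p < q) to q − p. For instance
  ∂[1,3] = [3] − [1].
The 5×10 boundary matrix has rank 4 and Smith normal form diag(1,1,1,1).

∂_2: C_2 → C_1 maps a triangle to the signed sum of its edges. For instance
  ∂[1,3,4] = [3,4] − [1,4] + [1,3],
  ∂[1,2,5] = [2,5] − [1,5] + [1,2].
As a 10×5 matrix over Z this has rank 5, with invariant factors (1,1,1,1,1).

Now H_k = ker ∂_k / im ∂_{k+1}, so:

  H_0: rank C_0 − rank ∂_1 = 5 − 4 = 1, and the invariant factors of ∂_1 are all 1, so H_0 = Z.
  H_1: rank ker ∂_1 − rank ∂_2 = (10 − 4) − 5 = 1, and the invariant factors of ∂_2 are all 1, so H_1 = Z.
  H_2: rank ker ∂_2 − rank ∂_3 = (5 − 5) − 0 = 0, and there is no ∂_3, so H_2 = 0.

As a check, the Euler characteristic is 5 − 10 + 5 = 0, which agrees with 1 − 1 + 0 = 0.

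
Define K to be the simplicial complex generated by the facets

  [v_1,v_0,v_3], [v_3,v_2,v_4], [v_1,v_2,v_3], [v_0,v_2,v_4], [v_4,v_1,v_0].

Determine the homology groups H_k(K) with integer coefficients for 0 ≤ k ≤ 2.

H_0 = Z,  H_1 = Z,  H_2 = 0.

Fix the vertex order v_0 < v_1 < v_2 < v_3 < v_4 and write every simplex with vertices in increasing order. Then dim K = 2 and the simplices of K are:

  0-simplices (5): [v_0], [v_1], [v_2], [v_3], [v_4]
  1-simplices (10): [v_0,v_1], [v_0,v_2], [v_0,v_3], [v_0,v_4], [v_1,v_2], [v_1,v_3], [v_1,v_4], [v_2,v_3], [v_2,v_4], [v_3,v_4]
  2-simplices (5): [v_0,v_1,v_3], [v_0,v_1,v_4], [v_0,v_2,v_4], [v_1,v_2,v_3], [v_2,v_3,v_4]

so the chain groups are C_0 ≅ Z^5, C_1 ≅ Z^10, C_2 ≅ Z^5.

∂_1: C_1 → C_0 is given by ∂[p,q] = [q] − [p].
The resulting 5×10 matrix has rank 4, and its Smith normal form has invariant factors (1,1,1,1).

The boundary map ∂_2: C_2 → C_1 maps a triangle to the signed sum of its edges. For instance
  ∂[v_2,v_3,v_4] = [v_3,v_4] − [v_2,v_4] + [v_2,v_3],
  ∂[v_1,v_2,v_3] = [v_2,v_3] − [v_1,v_3] + [v_1,v_2].
The 10×5 boundary matrix has rank 5 and Smith normal form diag(1,1,1,1,1).

From H_k ≅ ker(∂_k) / im(∂_{k+1}) we obtain:

  H_0: rank C_0 − rank ∂_1 = 5 − 4 = 1, and the invariant factors of ∂_1 are all 1, so H_0 ≅ Z.
  H_1: rank ker ∂_1 − rank ∂_2 = (10 − 4) − 5 = 1, and the invariant factors of ∂_2 are all 1, so H_1 ≅ Z.
  H_2: rank ker ∂_2 − rank ∂_3 = (5 − 5) − 0 = 0, and there is no ∂_3, so H_2 ≅ 0.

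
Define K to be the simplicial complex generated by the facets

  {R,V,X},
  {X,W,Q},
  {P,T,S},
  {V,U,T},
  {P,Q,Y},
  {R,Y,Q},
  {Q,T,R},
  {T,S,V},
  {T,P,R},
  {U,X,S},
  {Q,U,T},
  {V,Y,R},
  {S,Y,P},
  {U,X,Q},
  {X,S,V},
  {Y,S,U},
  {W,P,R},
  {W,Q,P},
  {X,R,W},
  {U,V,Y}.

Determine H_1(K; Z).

H_1 ≅ Z ⊕ Z/2.

K has 10 vertices, 30 edges, 20 triangles.
rank ∂_1 = 9, rank ∂_2 = 20 ⇒ b_1 = 30 − 9 − 20 = 1; ∂_2 has invariant factor(s) [2] giving torsion. So H_1 ≅ Z ⊕ Z/2.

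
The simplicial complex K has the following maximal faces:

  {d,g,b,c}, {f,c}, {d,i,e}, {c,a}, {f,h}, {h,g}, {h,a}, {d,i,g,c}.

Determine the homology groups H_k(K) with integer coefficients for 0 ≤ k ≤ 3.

K has 9 vertices, 16 edges, 8 triangles, 2 3-simplices.
rank ∂_0 = 0, rank ∂_1 = 8 ⇒ b_0 = 9 − 0 − 8 = 1; all invariant factors of ∂_1 are 1 so no torsion. So H_0 ≅ Z.
rank ∂_1 = 8, rank ∂_2 = 6 ⇒ b_1 = 16 − 8 − 6 = 2; all invariant factors of ∂_2 are 1 so no torsion. So H_1 ≅ Z^2.
rank ∂_2 = 6, rank ∂_3 = 2 ⇒ b_2 = 8 − 6 − 2 = 0; all invariant factors of ∂_3 are 1 so no torsion. So H_2 ≅ 0.
rank ∂_3 = 2, rank ∂_4 = 0 ⇒ b_3 = 2 − 2 − 0 = 0. So H_3 ≅ 0.

H_0 = Z,  H_1 = Z^2,  H_2 = 0,  H_3 = 0.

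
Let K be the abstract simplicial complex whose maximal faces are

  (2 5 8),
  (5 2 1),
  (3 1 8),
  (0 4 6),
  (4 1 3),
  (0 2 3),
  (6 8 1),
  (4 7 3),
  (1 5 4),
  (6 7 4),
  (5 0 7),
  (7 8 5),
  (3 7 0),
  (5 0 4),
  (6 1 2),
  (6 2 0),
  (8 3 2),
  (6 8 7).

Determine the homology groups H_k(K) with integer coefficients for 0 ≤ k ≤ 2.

Order the vertices as 0 < 1 < 2 < 3 < 4 < 5 < 6 < 7 < 8. Listing each simplex with vertices in this order, K has dimension 2 with simplices:

  0-simplices (9): [0], [1], [2], [3], [4], [5], [6], [7], [8]
  1-simplices (27): (27 of them)
  2-simplices (18): [0,2,3], [0,2,6], [0,3,7], [0,4,5], [0,4,6], [0,5,7], [1,2,5], [1,2,6], [1,3,4], [1,3,8], [1,4,5], [1,6,8], [2,3,8], [2,5,8], [3,4,7], [4,6,7], [5,7,8], [6,7,8]

so the chain groups are C_0 ≅ Z^9, C_1 ≅ Z^27, C_2 ≅ Z^18.

The boundary map ∂_1: C_1 → C_0 sends each edge [p,q] (with p < q) to q − p.
The 9×27 boundary matrix has rank 8 and Smith normal form diag(1,1,1,1,1,1,1,1).

∂_2: C_2 → C_1 sends each 2-simplex [p,q,r] to [q,r] − [p,r] + [p,q]. For instance
  ∂[2,5,8] = [5,8] − [2,8] + [2,5],
  ∂[0,4,5] = [4,5] − [0,5] + [0,4].
The resulting 27×18 matrix has rank 18, and its Smith normal form has invariant factors (1,1,1,1,1,1,1,1,1,1,1,1,1,1,1,1,1,2).

Now H_k = ker ∂_k / im ∂_{k+1}, so:

  H_0: rank C_0 − rank ∂_1 = 9 − 8 = 1, and the invariant factors of ∂_1 are all 1, so H_0 = Z.
  H_1: rank ker ∂_1 − rank ∂_2 = (27 − 8) − 18 = 1, and ∂_2 has invariant factor 2 > 1, so H_1 = Z ⊕ Z/2.
  H_2: rank ker ∂_2 − rank ∂_3 = (18 − 18) − 0 = 0, and there is no ∂_3, so H_2 = 0.

H_0 ≅ Z,  H_1 ≅ Z ⊕ Z/2,  H_2 = 0.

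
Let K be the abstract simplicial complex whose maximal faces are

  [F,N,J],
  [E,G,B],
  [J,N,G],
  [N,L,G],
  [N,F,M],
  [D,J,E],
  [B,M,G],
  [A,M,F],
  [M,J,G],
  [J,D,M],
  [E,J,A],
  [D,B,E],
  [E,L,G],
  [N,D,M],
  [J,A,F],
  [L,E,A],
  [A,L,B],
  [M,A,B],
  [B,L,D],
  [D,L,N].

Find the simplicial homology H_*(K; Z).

We work with the vertex ordering A < B < D < E < F < G < J < L < M < N. The simplices of K, each written with vertices in increasing order, are:

  0-simplices (10): A, B, D, E, F, G, J, L, M, N
  1-simplices (30): AB, AE, AF, AJ, AL, AM, BD, BE, BG, BL, BM, DE, DJ, DL, DM, DN, EG, EJ, EL, FJ, FM, FN, GJ, GL, GM, GN, JM, JN, LN, MN
  2-simplices (20): ABL, ABM, AEJ, AEL, AFJ, AFM, BDE, BDL, BEG, BGM, DEJ, DJM, DLN, DMN, EGL, FJN, FMN, GJM, GJN, GLN

giving chain groups C_0 ≅ Z^10, C_1 ≅ Z^30, C_2 ≅ Z^20.

∂_1: C_1 → C_0 sends each edge [p,q] (with p < q) to q − p. For instance
  ∂GL = L − G.
The 10×30 boundary matrix has rank 9 and Smith normal form diag(1,1,1,1,1,1,1,1,1).

The boundary map ∂_2: C_2 → C_1 maps a triangle to the signed sum of its edges. For instance
  ∂DMN = MN − DN + DM,
  ∂GJM = JM − GM + GJ.
As a 30×20 matrix over Z this has rank 20, with invariant factors (1,1,1,1,1,1,1,1,1,1,1,1,1,1,1,1,1,1,1,2).

Now H_k = ker ∂_k / im ∂_{k+1}, so:

  H_0: rank C_0 − rank ∂_1 = 10 − 9 = 1, and the invariant factors of ∂_1 are all 1, so H_0 ≅ Z.
  H_1: rank ker ∂_1 − rank ∂_2 = (30 − 9) − 20 = 1, and ∂_2 has invariant factor 2 > 1, so H_1 ≅ Z × Z/2.
  H_2: rank ker ∂_2 − rank ∂_3 = (20 − 20) − 0 = 0, and there is no ∂_3, so H_2 ≅ 0.

H_0 ≅ Z,  H_1 ≅ Z × Z/2,  H_2 = 0.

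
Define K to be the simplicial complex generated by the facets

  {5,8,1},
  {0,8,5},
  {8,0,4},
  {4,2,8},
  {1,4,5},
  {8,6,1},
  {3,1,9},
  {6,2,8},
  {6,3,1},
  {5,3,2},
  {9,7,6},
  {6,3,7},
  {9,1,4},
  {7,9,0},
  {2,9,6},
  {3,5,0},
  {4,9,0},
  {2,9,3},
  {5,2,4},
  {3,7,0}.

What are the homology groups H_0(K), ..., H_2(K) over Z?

H_0 = Z,  H_1 = Z ⊕ Z/2Z,  H_2 = 0.

We work with the vertex ordering 0 < 1 < 2 < 3 < 4 < 5 < 6 < 7 < 8 < 9. The simplices of K, each written with vertices in increasing order, are:

  0-simplices (10): [0], [1], [2], [3], [4], [5], [6], [7], [8], [9]
  1-simplices (30): (30 of them)
  2-simplices (20): (20 of them)

so the chain groups are C_0 ≅ Z^10, C_1 ≅ Z^30, C_2 ≅ Z^20.

The boundary map ∂_1: C_1 → C_0 maps an edge to its endpoints' difference, ∂[p,q] = q − p. For instance
  ∂[6,7] = [7] − [6].
The resulting 10×30 matrix has rank 9, and its Smith normal form has invariant factors (1,1,1,1,1,1,1,1,1).

∂_2: C_2 → C_1 maps a triangle to the signed sum of its edges. For instance
  ∂[1,5,8] = [5,8] − [1,8] + [1,5],
  ∂[2,6,8] = [6,8] − [2,8] + [2,6].
The resulting 30×20 matrix has rank 20, and its Smith normal form has invariant factors (1,1,1,1,1,1,1,1,1,1,1,1,1,1,1,1,1,1,1,2).

Computing H_k = (kernel of ∂_k) / (image of ∂_{k+1}):

  H_0: rank C_0 − rank ∂_1 = 10 − 9 = 1, and the invariant factors of ∂_1 are all 1, so H_0 ≅ Z.
  H_1: rank ker ∂_1 − rank ∂_2 = (30 − 9) − 20 = 1, and ∂_2 has invariant factor 2 > 1, so H_1 ≅ Z ⊕ Z/2Z.
  H_2: rank ker ∂_2 − rank ∂_3 = (20 − 20) − 0 = 0, and there is no ∂_3, so H_2 ≅ 0.

As a check, the Euler characteristic is 10 − 30 + 20 = 0, which agrees with 1 − 1 + 0 = 0.
(K is a triangulation of the Klein bottle.)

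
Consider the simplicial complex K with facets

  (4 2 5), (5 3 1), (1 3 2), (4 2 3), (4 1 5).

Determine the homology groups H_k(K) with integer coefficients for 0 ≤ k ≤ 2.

Take the total order 1 < 2 < 3 < 4 < 5 on the vertex set. Then K (dimension 2) consists of the simplices:

  0-simplices (5): [1], [2], [3], [4], [5]
  1-simplices (10): [1,2], [1,3], [1,4], [1,5], [2,3], [2,4], [2,5], [3,4], [3,5], [4,5]
  2-simplices (5): [1,2,3], [1,3,5], [1,4,5], [2,3,4], [2,4,5]

Hence C_0 ≅ Z^5, C_1 ≅ Z^10, C_2 ≅ Z^5.

The boundary map ∂_1: C_1 → C_0 sends each edge [p,q] (with p < q) to q − p. For instance
  ∂[2,5] = [5] − [2].
The 5×10 boundary matrix has rank 4 and Smith normal form diag(1,1,1,1).

Boundary ∂_2: C_2 → C_1 acts by ∂[p,q,r] = [q,r] − [p,r] + [p,q]. For instance
  ∂[2,3,4] = [3,4] − [2,4] + [2,3],
  ∂[1,2,3] = [2,3] − [1,3] + [1,2].
The 10×5 boundary matrix has rank 5 and Smith normal form diag(1,1,1,1,1).

Reading off H_k = ker ∂_k / im ∂_{k+1}:

  H_0: rank C_0 − rank ∂_1 = 5 − 4 = 1, and the invariant factors of ∂_1 are all 1, so H_0 = Z.
  H_1: rank ker ∂_1 − rank ∂_2 = (10 − 4) − 5 = 1, and the invariant factors of ∂_2 are all 1, so H_1 = Z.
  H_2: rank ker ∂_2 − rank ∂_3 = (5 − 5) − 0 = 0, and there is no ∂_3, so H_2 = 0.

As a check, the Euler characteristic is 5 − 10 + 5 = 0, which agrees with 1 − 1 + 0 = 0.

H_0 ≅ Z,  H_1 ≅ Z,  H_2 = 0.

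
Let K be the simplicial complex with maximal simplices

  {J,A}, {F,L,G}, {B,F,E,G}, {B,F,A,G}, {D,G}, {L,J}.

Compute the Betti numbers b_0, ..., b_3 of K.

Order the vertices as A < B < D < E < F < G < J < L. Listing each simplex with vertices in this order, K has dimension 3 with simplices:

  0-simplices (8): A, B, D, E, F, G, J, L
  1-simplices (14): AB, AF, AG, AJ, BE, BF, BG, DG, EF, EG, FG, FL, GL, JL
  2-simplices (8): ABF, ABG, AFG, BEF, BEG, BFG, EFG, FGL
  3-simplices (2): ABFG, BEFG

Hence C_0 ≅ Z^8, C_1 ≅ Z^14, C_2 ≅ Z^8, C_3 ≅ Z^2.

The boundary map ∂_1: C_1 → C_0 sends each edge [p,q] (with p < q) to q − p.
The 8×14 boundary matrix has rank 7 and Smith normal form diag(1,1,1,1,1,1,1).

Boundary ∂_2: C_2 → C_1 maps a triangle to the signed sum of its edges. For instance
  ∂BFG = FG − BG + BF,
  ∂ABG = BG − AG + AB.
The 14×8 boundary matrix has rank 6 and Smith normal form diag(1,1,1,1,1,1).

Boundary ∂_3: C_3 → C_2 sends each 3-simplex σ to the alternating sum Σ_i (−1)^i (σ with its i-th vertex removed). For instance
  ∂ABFG = BFG − AFG + ABG − ABF,
  ∂BEFG = EFG − BFG + BEG − BEF.
The resulting 8×2 matrix has rank 2, and its Smith normal form has invariant factors (1,1).

Reading off H_k = ker ∂_k / im ∂_{k+1}:

  H_0: rank C_0 − rank ∂_1 = 8 − 7 = 1, and the invariant factors of ∂_1 are all 1, so H_0 ≅ Z.
  H_1: rank ker ∂_1 − rank ∂_2 = (14 − 7) − 6 = 1, and the invariant factors of ∂_2 are all 1, so H_1 ≅ Z.
  H_2: rank ker ∂_2 − rank ∂_3 = (8 − 6) − 2 = 0, and the invariant factors of ∂_3 are all 1, so H_2 ≅ 0.
  H_3: rank ker ∂_3 − rank ∂_4 = (2 − 2) − 0 = 0, and there is no ∂_4, so H_3 ≅ 0.

As a check, the Euler characteristic is 8 − 14 + 8 − 2 = 0, which agrees with 1 − 1 + 0 − 0 = 0.

Hence the Betti numbers are b_0 = 1, b_1 = 1, b_2 = 0, b_3 = 0.

b_0 = 1, b_1 = 1, b_2 = 0, b_3 = 0.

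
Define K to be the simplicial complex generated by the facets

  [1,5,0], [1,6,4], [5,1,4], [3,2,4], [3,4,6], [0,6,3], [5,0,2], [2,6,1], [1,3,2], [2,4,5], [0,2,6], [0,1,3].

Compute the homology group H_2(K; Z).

H_2 = 0.

We work with the vertex ordering 0 < 1 < 2 < 3 < 4 < 5 < 6. The simplices of K, each written with vertices in increasing order, are:

  0-simplices (7): [0], [1], [2], [3], [4], [5], [6]
  1-simplices (18): [0,1], [0,2], [0,3], [0,5], [0,6], [1,2], [1,3], [1,4], [1,5], [1,6], [2,3], [2,4], [2,5], [2,6], [3,4], [3,6], [4,5], [4,6]
  2-simplices (12): [0,1,3], [0,1,5], [0,2,5], [0,2,6], [0,3,6], [1,2,3], [1,2,6], [1,4,5], [1,4,6], [2,3,4], [2,4,5], [3,4,6]

so the chain groups are C_0 ≅ Z^7, C_1 ≅ Z^18, C_2 ≅ Z^12.

∂_1: C_1 → C_0 sends each edge [p,q] (with p < q) to q − p. For instance
  ∂[1,6] = [6] − [1].
This gives a 7×18 integer matrix of rank 6; reducing to Smith normal form yields diagonal entries (1,1,1,1,1,1).

Boundary ∂_2: C_2 → C_1 acts by ∂[p,q,r] = [q,r] − [p,r] + [p,q]. For instance
  ∂[0,2,5] = [2,5] − [0,5] + [0,2],
  ∂[1,2,6] = [2,6] − [1,6] + [1,2].
This gives a 18×12 integer matrix of rank 12; reducing to Smith normal form yields diagonal entries (1,1,1,1,1,1,1,1,1,1,1,2).

From H_k ≅ ker(∂_k) / im(∂_{k+1}) we obtain:

  H_2: rank ker ∂_2 − rank ∂_3 = (12 − 12) − 0 = 0, and there is no ∂_3, so H_2 ≅ 0.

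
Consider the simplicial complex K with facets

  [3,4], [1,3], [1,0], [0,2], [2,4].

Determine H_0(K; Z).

H_0 ≅ Z.

Fix the vertex order 0 < 1 < 2 < 3 < 4 and write every simplex with vertices in increasing order. Then dim K = 1 and the simplices of K are:

  0-simplices (5): [0], [1], [2], [3], [4]
  1-simplices (5): [0,1], [0,2], [1,3], [2,4], [3,4]

Hence C_0 ≅ Z^5, C_1 ≅ Z^5.

The boundary map ∂_1: C_1 → C_0 sends each edge [p,q] (with p < q) to q − p.
The resulting 5×5 matrix has rank 4, and its Smith normal form has invariant factors (1,1,1,1).

From H_k ≅ ker(∂_k) / im(∂_{k+1}) we obtain:

  H_0: rank C_0 − rank ∂_1 = 5 − 4 = 1, and the invariant factors of ∂_1 are all 1, so H_0 ≅ Z.

(K is a triangulation of the circle S^1.)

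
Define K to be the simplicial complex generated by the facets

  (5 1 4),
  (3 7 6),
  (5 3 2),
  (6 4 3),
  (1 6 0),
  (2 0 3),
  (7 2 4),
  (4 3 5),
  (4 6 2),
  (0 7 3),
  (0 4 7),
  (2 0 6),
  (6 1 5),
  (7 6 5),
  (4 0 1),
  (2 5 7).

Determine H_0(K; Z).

Order the vertices as 0 < 1 < 2 < 3 < 4 < 5 < 6 < 7. Listing each simplex with vertices in this order, K has dimension 2 with simplices:

  0-simplices (8): [0], [1], [2], [3], [4], [5], [6], [7]
  1-simplices (24): (24 of them)
  2-simplices (16): [0,1,4], [0,1,6], [0,2,3], [0,2,6], [0,3,7], [0,4,7], [1,4,5], [1,5,6], [2,3,5], [2,4,6], [2,4,7], [2,5,7], [3,4,5], [3,4,6], [3,6,7], [5,6,7]

so the chain groups are C_0 ≅ Z^8, C_1 ≅ Z^24, C_2 ≅ Z^16.

Boundary ∂_1: C_1 → C_0 is given by ∂[p,q] = [q] − [p].
The resulting 8×24 matrix has rank 7, and its Smith normal form has invariant factors (1,1,1,1,1,1,1).

The boundary map ∂_2: C_2 → C_1 maps a triangle to the signed sum of its edges. For instance
  ∂[1,5,6] = [5,6] − [1,6] + [1,5],
  ∂[0,1,4] = [1,4] − [0,4] + [0,1].
The 24×16 boundary matrix has rank 15 and Smith normal form diag(1,1,1,1,1,1,1,1,1,1,1,1,1,1,1).

From H_k ≅ ker(∂_k) / im(∂_{k+1}) we obtain:

  H_0: rank C_0 − rank ∂_1 = 8 − 7 = 1, and the invariant factors of ∂_1 are all 1, so H_0 = Z.

H_0 ≅ Z.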